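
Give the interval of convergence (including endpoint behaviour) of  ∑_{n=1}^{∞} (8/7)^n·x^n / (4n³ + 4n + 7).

Ratio test: |a_{n+1}/a_n| = [(4n³ + 4n + 7)/(4(n+1)³ + 4(n+1) + 7)] · 8/7 → 8/7 as n → ∞.
Thus R = 1/(8/7) = 7/8.
Check x = 7/8: absolute convergence follows by limit comparison with Σ 1/n³.
Endpoint x = -7/8: the terms are on the order of 1/n³, so the series converges absolutely by comparison with the p-series (p = 3 > 1).

[-7/8, 7/8]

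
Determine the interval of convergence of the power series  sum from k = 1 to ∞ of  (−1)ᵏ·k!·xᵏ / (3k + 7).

The ratio of consecutive coefficients is (k+1) · (3k + 7)/(3(k+1) + 7) → ∞.
The ratio grows without bound, so the series diverges whenever x ≠ 0; it converges only at x = 0. R = 0.

{0}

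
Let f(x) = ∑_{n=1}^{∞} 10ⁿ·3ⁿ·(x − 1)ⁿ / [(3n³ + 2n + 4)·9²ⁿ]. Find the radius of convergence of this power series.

R = 27/10

The ratio of consecutive coefficients is [(3n³ + 2n + 4)/(3(n+1)³ + 2(n+1) + 4)] · 10·3/81 → 10/27.
Hence the series converges for |x − 1| < 1/(10/27) = 27/10, so the radius of convergence is 27/10.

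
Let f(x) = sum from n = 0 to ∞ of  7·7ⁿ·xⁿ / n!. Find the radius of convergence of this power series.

R = ∞

The ratio of consecutive coefficients is 7/7 · 7 · 1/(n+1) → 0.
The limit is 0, so the series converges for all x; R = ∞.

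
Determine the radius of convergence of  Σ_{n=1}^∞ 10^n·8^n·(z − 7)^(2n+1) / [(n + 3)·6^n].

By the ratio test, |a_{n+1}/a_n| = [(n + 3)/((n+1) + 3)] · 10·8/6 → 40/3.
Since the exponent of (z − 7) increases by 2 each term, convergence requires |z − 7|² < 3/40, hence R = √30/20.

R = √30/20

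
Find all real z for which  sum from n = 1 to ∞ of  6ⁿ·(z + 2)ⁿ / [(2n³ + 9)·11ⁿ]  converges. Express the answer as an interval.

[-23/6, -1/6]

Ratio test: |a_{n+1}/a_n| = [(2n³ + 9)/(2(n+1)³ + 9)] · 6/11 → 6/11 as n → ∞.
Convergence for |z + 2| · 6/11 < 1, i.e. |z + 2| < 11/6. So R = 11/6.
Endpoint z = -1/6: absolute convergence follows by limit comparison with Σ 1/n³.
Endpoint z = -23/6: the terms are on the order of 1/n³, so the series converges absolutely by comparison with the p-series (p = 3 > 1).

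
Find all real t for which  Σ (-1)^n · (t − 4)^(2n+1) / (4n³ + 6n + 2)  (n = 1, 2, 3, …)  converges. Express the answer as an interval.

Apply the ratio test: |a_{n+1}| / |a_n| = (4n³ + 6n + 2)/(4(n+1)³ + 6(n+1) + 2), which tends to 1 as n → ∞.
Since the exponent of (t − 4) increases by 2 each term, convergence requires |t − 4|² < 1, hence R = 1.
When t = 5, the series is dominated by a constant times Σ 1/n³, which converges (p = 3 > 1).
Check t = 3: the series is dominated by a constant times Σ 1/n³, which converges (p = 3 > 1).

[3, 5]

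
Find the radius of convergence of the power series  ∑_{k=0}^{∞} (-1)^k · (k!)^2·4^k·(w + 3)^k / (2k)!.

R = 1

Apply the ratio test: |a_{k+1}| / |a_k| = (k+1)²/[(2k+1)·(2k+2)] · 4, which tends to 1 as k → ∞.
So the series converges when |w + 3| < 1 and diverges when |w + 3| > 1; R = 1.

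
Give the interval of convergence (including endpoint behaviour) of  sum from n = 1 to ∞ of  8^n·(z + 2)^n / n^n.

(−∞, ∞)

By the Cauchy root test, |a_n|^(1/n) = 8/n → 0.
Since the n-th root of |a_n| tends to 0, the series converges for all real z; R = ∞.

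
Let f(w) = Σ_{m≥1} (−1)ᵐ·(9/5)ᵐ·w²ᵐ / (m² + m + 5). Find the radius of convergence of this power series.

R = √5/3

Apply the ratio test: |a_{m+1}| / |a_m| = [(m² + m + 5)/((m+1)² + (m+1) + 5)] · 9/5, which tends to 9/5 as m → ∞.
Successive powers of w differ by 2, so the series converges when |w|² · 9/5 < 1, i.e. |w| < √(5/9). So R = √5/3.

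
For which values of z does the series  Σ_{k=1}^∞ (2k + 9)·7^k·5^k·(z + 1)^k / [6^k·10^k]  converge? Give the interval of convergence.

(-19/7, 5/7)

The ratio of consecutive coefficients is [(2(k+1) + 9)/(2k + 9)] · 7·5/(6·10) → 7/12.
Thus R = 1/(7/12) = 12/7.
Endpoint z = 5/7: the terms do not tend to 0, so the series diverges.
Check z = -19/7: the k-th term does not approach 0; divergence by the term test.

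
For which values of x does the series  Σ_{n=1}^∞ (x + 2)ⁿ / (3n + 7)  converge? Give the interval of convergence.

By the ratio test, |a_{n+1}/a_n| = (3n + 7)/(3(n+1) + 7) → 1.
Convergence for |x + 2| < 1, so R = 1.
When x = -1, the terms behave like c/n; limit comparison with the harmonic series gives divergence.
At x = -3: the terms alternate in sign and decrease monotonically to 0 in absolute value (size ~ c/n), so the alternating series test gives convergence.

[-3, -1)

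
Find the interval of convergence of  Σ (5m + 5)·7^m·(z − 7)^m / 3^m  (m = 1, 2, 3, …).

Ratio test: |a_{m+1}/a_m| = [(5(m+1) + 5)/(5m + 5)] · 7/3 → 7/3 as m → ∞.
Thus R = 1/(7/3) = 3/7.
When z = 52/7, the terms have absolute value of order m, which does not tend to 0, so the series diverges by the divergence test.
When z = 46/7, the terms do not tend to 0, so the series diverges.

(46/7, 52/7)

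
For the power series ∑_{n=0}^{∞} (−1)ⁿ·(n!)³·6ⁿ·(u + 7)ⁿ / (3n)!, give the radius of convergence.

By the ratio test, |a_{n+1}/a_n| = (n+1)³/[(3n+1)·(3n+2)·(3n+3)] · 6 → 2/9.
The series converges when 2/9 · |u + 7| < 1, giving R = 9/2.

R = 9/2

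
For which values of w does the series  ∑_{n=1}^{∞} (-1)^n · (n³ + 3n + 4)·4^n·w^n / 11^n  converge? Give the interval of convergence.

Ratio test: |a_{n+1}/a_n| = [((n+1)³ + 3(n+1) + 4)/(n³ + 3n + 4)] · 4/11 → 4/11 as n → ∞.
Thus R = 1/(4/11) = 11/4.
Check w = 11/4: the n-th term does not approach 0; divergence by the term test.
Check w = -11/4: the n-th term does not approach 0; divergence by the term test.

(-11/4, 11/4)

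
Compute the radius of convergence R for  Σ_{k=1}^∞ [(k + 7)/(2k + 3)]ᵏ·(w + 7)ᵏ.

By the Cauchy root test, |a_k|^(1/k) = (k + 7)/(2k + 3) → 1/2.
Convergence for |w + 7| · 1/2 < 1, i.e. |w + 7| < 2. So R = 2.

R = 2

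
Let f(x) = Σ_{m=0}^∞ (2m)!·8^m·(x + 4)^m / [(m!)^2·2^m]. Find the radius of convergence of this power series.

R = 1/16

Apply the ratio test: |a_{m+1}| / |a_m| = (2m+1)·(2m+2)/(m+1)² · 8/2, which tends to 16 as m → ∞.
Convergence for |x + 4| · 16 < 1, i.e. |x + 4| < 1/16. So R = 1/16.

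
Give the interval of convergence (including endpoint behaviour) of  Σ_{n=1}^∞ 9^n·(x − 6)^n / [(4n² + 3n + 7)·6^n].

The ratio of consecutive coefficients is [(4n² + 3n + 7)/(4(n+1)² + 3(n+1) + 7)] · 9/6 → 3/2.
The series converges when 3/2 · |x − 6| < 1, giving R = 2/3.
When x = 20/3, the series is dominated by a constant times Σ 1/n², which converges (p = 2 > 1).
Endpoint x = 16/3: absolute convergence follows by limit comparison with Σ 1/n².

[16/3, 20/3]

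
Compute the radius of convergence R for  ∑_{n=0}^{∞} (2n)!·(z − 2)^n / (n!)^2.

R = 1/4

Apply the ratio test: |a_{n+1}| / |a_n| = (2n+1)·(2n+2)/(n+1)², which tends to 4 as n → ∞.
Thus R = 1/(4) = 1/4.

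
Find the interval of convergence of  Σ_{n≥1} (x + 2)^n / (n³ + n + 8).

The ratio of consecutive coefficients is (n³ + n + 8)/((n+1)³ + (n+1) + 8) → 1.
So the series converges when |x + 2| < 1 and diverges when |x + 2| > 1; R = 1.
Endpoint x = -1: the series is dominated by a constant times Σ 1/n³, which converges (p = 3 > 1).
Check x = -3: the terms are on the order of 1/n³, so the series converges absolutely by comparison with the p-series (p = 3 > 1).

[-3, -1]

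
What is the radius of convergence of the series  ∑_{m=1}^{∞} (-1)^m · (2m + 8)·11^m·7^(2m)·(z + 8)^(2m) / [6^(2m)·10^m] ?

The ratio of consecutive coefficients is [(2(m+1) + 8)/(2m + 8)] · 11·49/(36·10) → 539/360.
Writing y = (z + 8)², the series in y has radius 360/539, so |z + 8| < √(360/539) and R = 6√110/77.

R = 6√110/77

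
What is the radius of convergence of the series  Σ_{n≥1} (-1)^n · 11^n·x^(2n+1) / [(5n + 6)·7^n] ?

R = √77/11

The ratio of consecutive coefficients is [(5n + 6)/(5(n+1) + 6)] · 11/7 → 11/7.
Since the exponent of x increases by 2 each term, convergence requires |x|² < 7/11, hence R = √77/11.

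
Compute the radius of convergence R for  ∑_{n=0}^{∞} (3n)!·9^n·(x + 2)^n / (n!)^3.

R = 1/243

By the ratio test, |a_{n+1}/a_n| = (3n+1)·(3n+2)·(3n+3)/(n+1)³ · 9 → 243.
Thus R = 1/(243) = 1/243.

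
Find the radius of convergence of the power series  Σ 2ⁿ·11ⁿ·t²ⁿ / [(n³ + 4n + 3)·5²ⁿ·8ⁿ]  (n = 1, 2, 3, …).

R = 10√11/11

The ratio of consecutive coefficients is [(n³ + 4n + 3)/((n+1)³ + 4(n+1) + 3)] · 2·11/(25·8) → 11/100.
Since the exponent of t increases by 2 each term, convergence requires |t|² < 100/11, hence R = 10√11/11.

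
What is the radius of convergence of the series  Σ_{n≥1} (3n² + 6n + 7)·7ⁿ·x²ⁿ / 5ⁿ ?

R = √35/7

Ratio test: |a_{n+1}/a_n| = [(3(n+1)² + 6(n+1) + 7)/(3n² + 6n + 7)] · 7/5 → 7/5 as n → ∞.
Writing y = x², the series in y has radius 5/7, so |x| < √(5/7) and R = √35/7.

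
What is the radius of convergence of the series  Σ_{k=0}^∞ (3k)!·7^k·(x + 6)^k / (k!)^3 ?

The ratio of consecutive coefficients is (3k+1)·(3k+2)·(3k+3)/(k+1)³ · 7 → 189.
Thus R = 1/(189) = 1/189.

R = 1/189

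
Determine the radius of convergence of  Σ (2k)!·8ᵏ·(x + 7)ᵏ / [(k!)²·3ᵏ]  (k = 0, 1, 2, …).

R = 3/32

Apply the ratio test: |a_{k+1}| / |a_k| = (2k+1)·(2k+2)/(k+1)² · 8/3, which tends to 32/3 as k → ∞.
Convergence for |x + 7| · 32/3 < 1, i.e. |x + 7| < 3/32. So R = 3/32.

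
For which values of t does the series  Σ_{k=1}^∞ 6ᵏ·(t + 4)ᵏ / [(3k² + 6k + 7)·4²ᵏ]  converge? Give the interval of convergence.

Ratio test: |a_{k+1}/a_k| = [(3k² + 6k + 7)/(3(k+1)² + 6(k+1) + 7)] · 6/16 → 3/8 as k → ∞.
Thus R = 1/(3/8) = 8/3.
Endpoint t = -4/3: absolute convergence follows by limit comparison with Σ 1/k².
Endpoint t = -20/3: the terms are on the order of 1/k², so the series converges absolutely by comparison with the p-series (p = 2 > 1).

[-20/3, -4/3]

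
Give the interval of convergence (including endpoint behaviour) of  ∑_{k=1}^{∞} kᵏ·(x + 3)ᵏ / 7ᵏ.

{-3}

Root test: |a_k|^(1/k) = k/7 → ∞.
The root grows without bound, so R = 0 (convergence only at x = -3).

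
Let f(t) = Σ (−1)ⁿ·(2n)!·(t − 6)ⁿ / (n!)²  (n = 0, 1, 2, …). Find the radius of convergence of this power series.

Apply the ratio test: |a_{n+1}| / |a_n| = (2n+1)·(2n+2)/(n+1)², which tends to 4 as n → ∞.
Thus R = 1/(4) = 1/4.

R = 1/4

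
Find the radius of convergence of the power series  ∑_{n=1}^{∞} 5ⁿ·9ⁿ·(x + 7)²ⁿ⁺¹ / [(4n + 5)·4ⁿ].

R = 2√5/15

Apply the ratio test: |a_{n+1}| / |a_n| = [(4n + 5)/(4(n+1) + 5)] · 5·9/4, which tends to 45/4 as n → ∞.
Writing y = (x + 7)², the series in y has radius 4/45, so |x + 7| < √(4/45) and R = 2√5/15.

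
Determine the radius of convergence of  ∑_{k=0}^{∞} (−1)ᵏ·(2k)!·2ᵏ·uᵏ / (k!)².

R = 1/8

Apply the ratio test: |a_{k+1}| / |a_k| = (2k+1)·(2k+2)/(k+1)² · 2, which tends to 8 as k → ∞.
The series converges when 8 · |u| < 1, giving R = 1/8.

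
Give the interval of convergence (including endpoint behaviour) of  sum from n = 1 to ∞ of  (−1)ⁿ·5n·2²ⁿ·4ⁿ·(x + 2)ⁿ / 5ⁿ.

Apply the ratio test: |a_{n+1}| / |a_n| = [5(n+1)/5n] · 4·4/5, which tends to 16/5 as n → ∞.
Hence the series converges for |x + 2| < 1/(16/5) = 5/16, so the radius of convergence is 5/16.
Endpoint x = -27/16: the terms have absolute value of order n, which does not tend to 0, so the series diverges by the divergence test.
At x = -37/16: the terms have absolute value of order n, which does not tend to 0, so the series diverges by the divergence test.

(-37/16, -27/16)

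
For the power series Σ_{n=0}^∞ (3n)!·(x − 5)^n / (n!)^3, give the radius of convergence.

Ratio test: |a_{n+1}/a_n| = (3n+1)·(3n+2)·(3n+3)/(n+1)³ → 27 as n → ∞.
Hence the series converges for |x − 5| < 1/(27) = 1/27, so the radius of convergence is 1/27.

R = 1/27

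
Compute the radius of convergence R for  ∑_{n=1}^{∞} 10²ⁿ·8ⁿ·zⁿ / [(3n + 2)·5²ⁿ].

Ratio test: |a_{n+1}/a_n| = [(3n + 2)/(3(n+1) + 2)] · 100·8/25 → 32 as n → ∞.
Convergence for |z| · 32 < 1, i.e. |z| < 1/32. So R = 1/32.

R = 1/32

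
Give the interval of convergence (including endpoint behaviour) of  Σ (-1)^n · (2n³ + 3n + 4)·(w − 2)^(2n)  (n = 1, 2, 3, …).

Ratio test: |a_{n+1}/a_n| = (2(n+1)³ + 3(n+1) + 4)/(2n³ + 3n + 4) → 1 as n → ∞.
Successive powers of (w − 2) differ by 2, so the series converges when |w − 2|² · 1 < 1, i.e. |w − 2| < √(1) = 1. So R = 1.
At w = 3: the n-th term does not approach 0; divergence by the term test.
At w = 1: the n-th term does not approach 0; divergence by the term test.

(1, 3)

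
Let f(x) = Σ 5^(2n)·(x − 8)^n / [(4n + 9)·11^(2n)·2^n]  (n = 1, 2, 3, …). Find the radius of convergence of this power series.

R = 242/25

By the ratio test, |a_{n+1}/a_n| = [(4n + 9)/(4(n+1) + 9)] · 25/(121·2) → 25/242.
Hence the series converges for |x − 8| < 1/(25/242) = 242/25, so the radius of convergence is 242/25.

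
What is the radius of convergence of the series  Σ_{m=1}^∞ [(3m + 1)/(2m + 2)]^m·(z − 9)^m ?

R = 2/3

By the Cauchy root test, |a_m|^(1/m) = (3m + 1)/(2m + 2) → 3/2.
Thus R = 1/(3/2) = 2/3.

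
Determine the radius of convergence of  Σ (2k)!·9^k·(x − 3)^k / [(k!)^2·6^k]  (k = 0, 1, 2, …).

R = 1/6

By the ratio test, |a_{k+1}/a_k| = (2k+1)·(2k+2)/(k+1)² · 9/6 → 6.
The series converges when 6 · |x − 3| < 1, giving R = 1/6.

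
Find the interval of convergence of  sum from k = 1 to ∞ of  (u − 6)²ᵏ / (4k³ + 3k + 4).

The ratio of consecutive coefficients is (4k³ + 3k + 4)/(4(k+1)³ + 3(k+1) + 4) → 1.
Writing y = (u − 6)², the series in y has radius 1, so |u − 6| < √(1) = 1 and R = 1.
Check u = 7: absolute convergence follows by limit comparison with Σ 1/k³.
When u = 5, the series is dominated by a constant times Σ 1/k³, which converges (p = 3 > 1).

[5, 7]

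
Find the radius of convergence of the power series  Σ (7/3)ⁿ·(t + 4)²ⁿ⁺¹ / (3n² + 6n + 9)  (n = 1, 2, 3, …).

R = √21/7

By the ratio test, |a_{n+1}/a_n| = [(3n² + 6n + 9)/(3(n+1)² + 6(n+1) + 9)] · 7/3 → 7/3.
Successive powers of (t + 4) differ by 2, so the series converges when |t + 4|² · 7/3 < 1, i.e. |t + 4| < √(3/7). So R = √21/7.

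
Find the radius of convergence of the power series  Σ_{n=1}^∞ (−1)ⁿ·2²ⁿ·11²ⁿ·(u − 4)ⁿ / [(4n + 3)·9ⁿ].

The ratio of consecutive coefficients is [(4n + 3)/(4(n+1) + 3)] · 4·121/9 → 484/9.
The series converges when 484/9 · |u − 4| < 1, giving R = 9/484.

R = 9/484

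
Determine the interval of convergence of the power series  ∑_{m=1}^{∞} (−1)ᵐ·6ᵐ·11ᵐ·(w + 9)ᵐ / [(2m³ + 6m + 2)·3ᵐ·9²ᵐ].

[-279/22, -117/22]

By the ratio test, |a_{m+1}/a_m| = [(2m³ + 6m + 2)/(2(m+1)³ + 6(m+1) + 2)] · 6·11/(3·81) → 22/81.
Hence the series converges for |w + 9| < 1/(22/81) = 81/22, so the radius of convergence is 81/22.
Endpoint w = -117/22: the terms are on the order of 1/m³, so the series converges absolutely by comparison with the p-series (p = 3 > 1).
Check w = -279/22: the series is dominated by a constant times Σ 1/m³, which converges (p = 3 > 1).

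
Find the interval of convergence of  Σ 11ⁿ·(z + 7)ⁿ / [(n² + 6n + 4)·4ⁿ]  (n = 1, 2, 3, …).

[-81/11, -73/11]

Apply the ratio test: |a_{n+1}| / |a_n| = [(n² + 6n + 4)/((n+1)² + 6(n+1) + 4)] · 11/4, which tends to 11/4 as n → ∞.
Thus R = 1/(11/4) = 4/11.
When z = -73/11, the terms are on the order of 1/n², so the series converges absolutely by comparison with the p-series (p = 2 > 1).
Check z = -81/11: the terms are on the order of 1/n², so the series converges absolutely by comparison with the p-series (p = 2 > 1).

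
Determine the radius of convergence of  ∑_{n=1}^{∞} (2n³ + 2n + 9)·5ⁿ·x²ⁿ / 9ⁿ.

Apply the ratio test: |a_{n+1}| / |a_n| = [(2(n+1)³ + 2(n+1) + 9)/(2n³ + 2n + 9)] · 5/9, which tends to 5/9 as n → ∞.
Since the exponent of x increases by 2 each term, convergence requires |x|² < 9/5, hence R = 3√5/5.

R = 3√5/5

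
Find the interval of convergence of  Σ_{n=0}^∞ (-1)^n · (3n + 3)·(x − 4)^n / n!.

(−∞, ∞)

Ratio test: |a_{n+1}/a_n| = (3(n+1) + 3)/(3n + 3) · 1/(n+1) → 0 as n → ∞.
The limit is 0, so the series converges for all x; R = ∞.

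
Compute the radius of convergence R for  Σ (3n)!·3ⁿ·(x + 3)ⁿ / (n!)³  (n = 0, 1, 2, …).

Ratio test: |a_{n+1}/a_n| = (3n+1)·(3n+2)·(3n+3)/(n+1)³ · 3 → 81 as n → ∞.
Hence the series converges for |x + 3| < 1/(81) = 1/81, so the radius of convergence is 1/81.

R = 1/81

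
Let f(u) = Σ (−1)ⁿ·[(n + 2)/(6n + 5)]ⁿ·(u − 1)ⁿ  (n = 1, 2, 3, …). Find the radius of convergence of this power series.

Applying the root test, |a_n|^(1/n) = (n + 2)/(6n + 5) → 1/6.
The series converges when 1/6 · |u − 1| < 1, giving R = 6.

R = 6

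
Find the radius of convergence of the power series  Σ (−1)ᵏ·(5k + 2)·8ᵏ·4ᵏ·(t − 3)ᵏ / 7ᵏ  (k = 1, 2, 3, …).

The ratio of consecutive coefficients is [(5(k+1) + 2)/(5k + 2)] · 8·4/7 → 32/7.
Convergence for |t − 3| · 32/7 < 1, i.e. |t − 3| < 7/32. So R = 7/32.

R = 7/32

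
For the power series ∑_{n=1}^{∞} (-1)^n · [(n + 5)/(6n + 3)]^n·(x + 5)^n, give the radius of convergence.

Applying the root test, |a_n|^(1/n) = (n + 5)/(6n + 3) → 1/6.
The series converges when 1/6 · |x + 5| < 1, giving R = 6.

R = 6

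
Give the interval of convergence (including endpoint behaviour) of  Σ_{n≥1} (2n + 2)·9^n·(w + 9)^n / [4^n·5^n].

The ratio of consecutive coefficients is [(2(n+1) + 2)/(2n + 2)] · 9/(4·5) → 9/20.
Convergence for |w + 9| · 9/20 < 1, i.e. |w + 9| < 20/9. So R = 20/9.
At w = -61/9: the terms have absolute value of order n, which does not tend to 0, so the series diverges by the divergence test.
Check w = -101/9: the terms do not tend to 0, so the series diverges.

(-101/9, -61/9)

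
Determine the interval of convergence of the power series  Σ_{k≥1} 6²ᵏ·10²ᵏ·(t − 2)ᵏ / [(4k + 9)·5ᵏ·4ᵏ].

The ratio of consecutive coefficients is [(4k + 9)/(4(k+1) + 9)] · 36·100/(5·4) → 180.
Convergence for |t − 2| · 180 < 1, i.e. |t − 2| < 1/180. So R = 1/180.
When t = 361/180, the terms are asymptotic to a nonzero constant times 1/k, so the series diverges by limit comparison with Σ 1/k.
When t = 359/180, the terms alternate in sign and decrease monotonically to 0 in absolute value (size ~ c/k), so the alternating series test gives convergence.

[359/180, 361/180)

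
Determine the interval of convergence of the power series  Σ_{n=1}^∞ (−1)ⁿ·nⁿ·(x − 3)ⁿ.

Applying the root test, |a_n|^(1/n) = n → ∞.
Since the n-th root of |a_n| is unbounded, the series converges only at x = 3; R = 0.

{3}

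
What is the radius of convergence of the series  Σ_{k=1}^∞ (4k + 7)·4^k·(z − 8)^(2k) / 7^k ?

The ratio of consecutive coefficients is [(4(k+1) + 7)/(4k + 7)] · 4/7 → 4/7.
Successive powers of (z − 8) differ by 2, so the series converges when |z − 8|² · 4/7 < 1, i.e. |z − 8| < √(7/4). So R = √7/2.

R = √7/2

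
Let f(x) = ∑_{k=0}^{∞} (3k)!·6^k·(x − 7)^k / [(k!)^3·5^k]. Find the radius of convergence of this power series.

The ratio of consecutive coefficients is (3k+1)·(3k+2)·(3k+3)/(k+1)³ · 6/5 → 162/5.
The series converges when 162/5 · |x − 7| < 1, giving R = 5/162.

R = 5/162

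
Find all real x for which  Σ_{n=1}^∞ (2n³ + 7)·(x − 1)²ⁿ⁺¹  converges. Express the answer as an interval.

Apply the ratio test: |a_{n+1}| / |a_n| = (2(n+1)³ + 7)/(2n³ + 7), which tends to 1 as n → ∞.
Successive powers of (x − 1) differ by 2, so the series converges when |x − 1|² · 1 < 1, i.e. |x − 1| < √(1) = 1. So R = 1.
Check x = 2: the terms have absolute value of order n³, which does not tend to 0, so the series diverges by the divergence test.
Check x = 0: the n-th term does not approach 0; divergence by the term test.

(0, 2)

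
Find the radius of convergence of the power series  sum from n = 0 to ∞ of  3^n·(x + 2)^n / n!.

R = ∞

The ratio of consecutive coefficients is 3 · 1/(n+1) → 0.
Since the limit is 0 < 1 for every x, the series converges on all of ℝ and R = ∞.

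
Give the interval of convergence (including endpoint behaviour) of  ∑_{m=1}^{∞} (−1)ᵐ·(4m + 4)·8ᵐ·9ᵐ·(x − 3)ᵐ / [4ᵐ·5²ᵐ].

The ratio of consecutive coefficients is [(4(m+1) + 4)/(4m + 4)] · 8·9/(4·25) → 18/25.
Hence the series converges for |x − 3| < 1/(18/25) = 25/18, so the radius of convergence is 25/18.
Endpoint x = 79/18: the terms have absolute value of order m, which does not tend to 0, so the series diverges by the divergence test.
When x = 29/18, the terms do not tend to 0, so the series diverges.

(29/18, 79/18)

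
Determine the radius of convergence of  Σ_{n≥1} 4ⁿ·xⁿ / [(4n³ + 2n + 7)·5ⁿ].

The ratio of consecutive coefficients is [(4n³ + 2n + 7)/(4(n+1)³ + 2(n+1) + 7)] · 4/5 → 4/5.
The series converges when 4/5 · |x| < 1, giving R = 5/4.

R = 5/4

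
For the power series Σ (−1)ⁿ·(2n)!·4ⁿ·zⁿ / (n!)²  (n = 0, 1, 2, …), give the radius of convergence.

R = 1/16

Ratio test: |a_{n+1}/a_n| = (2n+1)·(2n+2)/(n+1)² · 4 → 16 as n → ∞.
Hence the series converges for |z| < 1/(16) = 1/16, so the radius of convergence is 1/16.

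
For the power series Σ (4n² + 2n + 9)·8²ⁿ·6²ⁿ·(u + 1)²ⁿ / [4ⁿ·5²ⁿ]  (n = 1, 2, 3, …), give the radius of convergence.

Ratio test: |a_{n+1}/a_n| = [(4(n+1)² + 2(n+1) + 9)/(4n² + 2n + 9)] · 64·36/(4·25) → 576/25 as n → ∞.
Writing y = (u + 1)², the series in y has radius 25/576, so |u + 1| < √(25/576) = 5/24 and R = 5/24.

R = 5/24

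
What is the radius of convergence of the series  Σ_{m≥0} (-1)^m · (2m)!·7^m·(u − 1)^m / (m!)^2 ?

Apply the ratio test: |a_{m+1}| / |a_m| = (2m+1)·(2m+2)/(m+1)² · 7, which tends to 28 as m → ∞.
Hence the series converges for |u − 1| < 1/(28) = 1/28, so the radius of convergence is 1/28.

R = 1/28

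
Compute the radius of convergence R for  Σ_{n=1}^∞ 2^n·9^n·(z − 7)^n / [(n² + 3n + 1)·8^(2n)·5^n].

R = 160/9

The ratio of consecutive coefficients is [(n² + 3n + 1)/((n+1)² + 3(n+1) + 1)] · 2·9/(64·5) → 9/160.
Thus R = 1/(9/160) = 160/9.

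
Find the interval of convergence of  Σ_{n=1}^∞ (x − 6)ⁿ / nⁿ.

(−∞, ∞)

By the Cauchy root test, |a_n|^(1/n) = 1/n → 0.
Since the n-th root of |a_n| tends to 0, the series converges for all real x; R = ∞.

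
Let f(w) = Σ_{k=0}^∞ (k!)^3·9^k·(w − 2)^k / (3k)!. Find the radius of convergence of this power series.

Ratio test: |a_{k+1}/a_k| = (k+1)³/[(3k+1)·(3k+2)·(3k+3)] · 9 → 1/3 as k → ∞.
Convergence for |w − 2| · 1/3 < 1, i.e. |w − 2| < 3. So R = 3.

R = 3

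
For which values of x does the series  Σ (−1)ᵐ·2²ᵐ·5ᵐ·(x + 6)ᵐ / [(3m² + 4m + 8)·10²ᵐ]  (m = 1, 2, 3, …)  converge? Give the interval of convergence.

[-11, -1]

The ratio of consecutive coefficients is [(3m² + 4m + 8)/(3(m+1)² + 4(m+1) + 8)] · 4·5/100 → 1/5.
Convergence for |x + 6| · 1/5 < 1, i.e. |x + 6| < 5. So R = 5.
When x = -1, the series is dominated by a constant times Σ 1/m², which converges (p = 2 > 1).
Endpoint x = -11: the terms are on the order of 1/m², so the series converges absolutely by comparison with the p-series (p = 2 > 1).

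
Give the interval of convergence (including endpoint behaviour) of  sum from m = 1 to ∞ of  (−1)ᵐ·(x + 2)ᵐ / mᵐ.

Root test: |a_m|^(1/m) = 1/m → 0.
Since the m-th root of |a_m| tends to 0, the series converges for all real x; R = ∞.

(−∞, ∞)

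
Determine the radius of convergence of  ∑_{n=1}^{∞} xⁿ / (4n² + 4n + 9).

R = 1

Ratio test: |a_{n+1}/a_n| = (4n² + 4n + 9)/(4(n+1)² + 4(n+1) + 9) → 1 as n → ∞.
Hence R = 1.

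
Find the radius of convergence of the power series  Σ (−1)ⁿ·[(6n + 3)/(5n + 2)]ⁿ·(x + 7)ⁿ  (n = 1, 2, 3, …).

R = 5/6

By the Cauchy root test, |a_n|^(1/n) = (6n + 3)/(5n + 2) → 6/5.
The series converges when 6/5 · |x + 7| < 1, giving R = 5/6.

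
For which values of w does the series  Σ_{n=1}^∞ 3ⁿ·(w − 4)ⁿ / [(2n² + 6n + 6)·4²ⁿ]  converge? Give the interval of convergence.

[-4/3, 28/3]

Apply the ratio test: |a_{n+1}| / |a_n| = [(2n² + 6n + 6)/(2(n+1)² + 6(n+1) + 6)] · 3/16, which tends to 3/16 as n → ∞.
Thus R = 1/(3/16) = 16/3.
Endpoint w = 28/3: absolute convergence follows by limit comparison with Σ 1/n².
When w = -4/3, the terms are on the order of 1/n², so the series converges absolutely by comparison with the p-series (p = 2 > 1).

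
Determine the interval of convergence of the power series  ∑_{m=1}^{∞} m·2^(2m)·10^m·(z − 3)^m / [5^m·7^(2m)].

Ratio test: |a_{m+1}/a_m| = [(m+1)/m] · 4·10/(5·49) → 8/49 as m → ∞.
The series converges when 8/49 · |z − 3| < 1, giving R = 49/8.
At z = 73/8: the terms have absolute value of order m, which does not tend to 0, so the series diverges by the divergence test.
When z = -25/8, the terms do not tend to 0, so the series diverges.

(-25/8, 73/8)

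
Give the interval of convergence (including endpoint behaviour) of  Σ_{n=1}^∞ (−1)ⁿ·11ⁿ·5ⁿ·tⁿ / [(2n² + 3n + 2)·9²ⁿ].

[-81/55, 81/55]

Apply the ratio test: |a_{n+1}| / |a_n| = [(2n² + 3n + 2)/(2(n+1)² + 3(n+1) + 2)] · 11·5/81, which tends to 55/81 as n → ∞.
Hence the series converges for |t| < 1/(55/81) = 81/55, so the radius of convergence is 81/55.
Check t = 81/55: absolute convergence follows by limit comparison with Σ 1/n².
When t = -81/55, the series is dominated by a constant times Σ 1/n², which converges (p = 2 > 1).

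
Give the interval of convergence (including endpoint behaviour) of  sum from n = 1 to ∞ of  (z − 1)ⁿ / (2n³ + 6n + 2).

[0, 2]

Apply the ratio test: |a_{n+1}| / |a_n| = (2n³ + 6n + 2)/(2(n+1)³ + 6(n+1) + 2), which tends to 1 as n → ∞.
Hence R = 1.
Endpoint z = 2: the terms are on the order of 1/n³, so the series converges absolutely by comparison with the p-series (p = 3 > 1).
Check z = 0: the terms are on the order of 1/n³, so the series converges absolutely by comparison with the p-series (p = 3 > 1).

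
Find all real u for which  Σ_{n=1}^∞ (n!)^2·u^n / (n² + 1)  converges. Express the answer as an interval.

Apply the ratio test: |a_{n+1}| / |a_n| = (n+1)² · (n² + 1)/((n+1)² + 1), which tends to ∞ as n → ∞.
Since the ratio → ∞, the series diverges for every u ≠ 0, and R = 0.

{0}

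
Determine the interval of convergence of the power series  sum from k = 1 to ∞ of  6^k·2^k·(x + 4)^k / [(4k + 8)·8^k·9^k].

[-10, 2)

Ratio test: |a_{k+1}/a_k| = [(4k + 8)/(4(k+1) + 8)] · 6·2/(8·9) → 1/6 as k → ∞.
Convergence for |x + 4| · 1/6 < 1, i.e. |x + 4| < 6. So R = 6.
Endpoint x = 2: comparison with the harmonic series Σ 1/k shows the series diverges.
Endpoint x = -10: convergence follows from the alternating series test (terms decrease monotonically to 0).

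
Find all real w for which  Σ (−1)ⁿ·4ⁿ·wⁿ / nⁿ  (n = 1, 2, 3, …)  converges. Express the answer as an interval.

(−∞, ∞)

By the Cauchy root test, |a_n|^(1/n) = 4/n → 0.
Since the n-th root of |a_n| tends to 0, the series converges for all real w; R = ∞.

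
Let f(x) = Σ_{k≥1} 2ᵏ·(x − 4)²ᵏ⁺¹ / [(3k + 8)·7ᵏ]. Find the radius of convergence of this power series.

Apply the ratio test: |a_{k+1}| / |a_k| = [(3k + 8)/(3(k+1) + 8)] · 2/7, which tends to 2/7 as k → ∞.
Successive powers of (x − 4) differ by 2, so the series converges when |x − 4|² · 2/7 < 1, i.e. |x − 4| < √(7/2). So R = √14/2.

R = √14/2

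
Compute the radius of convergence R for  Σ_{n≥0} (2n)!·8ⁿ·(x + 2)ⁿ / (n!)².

R = 1/32

Apply the ratio test: |a_{n+1}| / |a_n| = (2n+1)·(2n+2)/(n+1)² · 8, which tends to 32 as n → ∞.
Hence the series converges for |x + 2| < 1/(32) = 1/32, so the radius of convergence is 1/32.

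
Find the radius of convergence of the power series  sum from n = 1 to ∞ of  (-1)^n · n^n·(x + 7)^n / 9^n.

R = 0

Root test: |a_n|^(1/n) = n/9 → ∞.
Since the n-th root of |a_n| is unbounded, the series converges only at x = -7; R = 0.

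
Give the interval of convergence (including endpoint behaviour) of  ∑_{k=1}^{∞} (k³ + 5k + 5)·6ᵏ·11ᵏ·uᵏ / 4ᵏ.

(-2/33, 2/33)

By the ratio test, |a_{k+1}/a_k| = [((k+1)³ + 5(k+1) + 5)/(k³ + 5k + 5)] · 6·11/4 → 33/2.
Hence the series converges for |u| < 1/(33/2) = 2/33, so the radius of convergence is 2/33.
Check u = 2/33: the k-th term does not approach 0; divergence by the term test.
When u = -2/33, the k-th term does not approach 0; divergence by the term test.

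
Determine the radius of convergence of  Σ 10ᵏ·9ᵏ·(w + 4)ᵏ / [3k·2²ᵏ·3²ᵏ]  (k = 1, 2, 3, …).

Apply the ratio test: |a_{k+1}| / |a_k| = [3k/3(k+1)] · 10·9/(4·9), which tends to 5/2 as k → ∞.
Convergence for |w + 4| · 5/2 < 1, i.e. |w + 4| < 2/5. So R = 2/5.

R = 2/5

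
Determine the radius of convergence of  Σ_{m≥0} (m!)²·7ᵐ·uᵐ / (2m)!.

R = 4/7

By the ratio test, |a_{m+1}/a_m| = (m+1)²/[(2m+1)·(2m+2)] · 7 → 7/4.
Hence the series converges for |u| < 1/(7/4) = 4/7, so the radius of convergence is 4/7.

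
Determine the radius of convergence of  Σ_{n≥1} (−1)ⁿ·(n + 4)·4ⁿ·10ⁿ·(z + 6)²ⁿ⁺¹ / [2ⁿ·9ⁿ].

Apply the ratio test: |a_{n+1}| / |a_n| = [((n+1) + 4)/(n + 4)] · 4·10/(2·9), which tends to 20/9 as n → ∞.
Successive powers of (z + 6) differ by 2, so the series converges when |z + 6|² · 20/9 < 1, i.e. |z + 6| < √(9/20). So R = 3√5/10.

R = 3√5/10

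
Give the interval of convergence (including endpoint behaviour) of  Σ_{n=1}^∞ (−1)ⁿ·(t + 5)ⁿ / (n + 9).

(-6, -4]

Apply the ratio test: |a_{n+1}| / |a_n| = (n + 9)/((n+1) + 9), which tends to 1 as n → ∞.
So the series converges when |t + 5| < 1 and diverges when |t + 5| > 1; R = 1.
At t = -4: an alternating series whose terms decrease to 0 in absolute value, so it converges by the Leibniz criterion.
Endpoint t = -6: the terms behave like c/n; limit comparison with the harmonic series gives divergence.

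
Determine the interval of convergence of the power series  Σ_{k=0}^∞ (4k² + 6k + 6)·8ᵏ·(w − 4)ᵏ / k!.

(−∞, ∞)

Ratio test: |a_{k+1}/a_k| = (4(k+1)² + 6(k+1) + 6)/(4k² + 6k + 6) · 8 · 1/(k+1) → 0 as k → ∞.
The limit is 0, so the series converges for all w; R = ∞.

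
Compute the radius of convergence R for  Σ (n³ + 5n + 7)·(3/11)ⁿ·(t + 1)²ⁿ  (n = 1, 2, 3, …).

R = √33/3

Ratio test: |a_{n+1}/a_n| = [((n+1)³ + 5(n+1) + 7)/(n³ + 5n + 7)] · 3/11 → 3/11 as n → ∞.
Since the exponent of (t + 1) increases by 2 each term, convergence requires |t + 1|² < 11/3, hence R = √33/3.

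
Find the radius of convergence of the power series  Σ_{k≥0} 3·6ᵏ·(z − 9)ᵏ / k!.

R = ∞

Ratio test: |a_{k+1}/a_k| = 3/3 · 6 · 1/(k+1) → 0 as k → ∞.
The limit is 0, so the series converges for all z; R = ∞.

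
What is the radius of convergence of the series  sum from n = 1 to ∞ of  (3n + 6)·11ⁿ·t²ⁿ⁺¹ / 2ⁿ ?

By the ratio test, |a_{n+1}/a_n| = [(3(n+1) + 6)/(3n + 6)] · 11/2 → 11/2.
Successive powers of t differ by 2, so the series converges when |t|² · 11/2 < 1, i.e. |t| < √(2/11). So R = √22/11.

R = √22/11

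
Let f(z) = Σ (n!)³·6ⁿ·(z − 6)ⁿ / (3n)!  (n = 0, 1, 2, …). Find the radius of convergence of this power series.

R = 9/2

The ratio of consecutive coefficients is (n+1)³/[(3n+1)·(3n+2)·(3n+3)] · 6 → 2/9.
Hence the series converges for |z − 6| < 1/(2/9) = 9/2, so the radius of convergence is 9/2.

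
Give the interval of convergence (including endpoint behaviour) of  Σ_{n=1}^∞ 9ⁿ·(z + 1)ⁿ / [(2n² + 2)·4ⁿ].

[-13/9, -5/9]

Apply the ratio test: |a_{n+1}| / |a_n| = [(2n² + 2)/(2(n+1)² + 2)] · 9/4, which tends to 9/4 as n → ∞.
Convergence for |z + 1| · 9/4 < 1, i.e. |z + 1| < 4/9. So R = 4/9.
Check z = -5/9: absolute convergence follows by limit comparison with Σ 1/n².
Endpoint z = -13/9: the terms are on the order of 1/n², so the series converges absolutely by comparison with the p-series (p = 2 > 1).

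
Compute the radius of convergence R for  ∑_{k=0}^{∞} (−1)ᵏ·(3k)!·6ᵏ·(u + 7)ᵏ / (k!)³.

Apply the ratio test: |a_{k+1}| / |a_k| = (3k+1)·(3k+2)·(3k+3)/(k+1)³ · 6, which tends to 162 as k → ∞.
The series converges when 162 · |u + 7| < 1, giving R = 1/162.

R = 1/162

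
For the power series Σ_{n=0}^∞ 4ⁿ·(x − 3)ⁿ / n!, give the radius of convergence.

The ratio of consecutive coefficients is 4 · 1/(n+1) → 0.
The ratio tends to 0 regardless of x, hence R = ∞.

R = ∞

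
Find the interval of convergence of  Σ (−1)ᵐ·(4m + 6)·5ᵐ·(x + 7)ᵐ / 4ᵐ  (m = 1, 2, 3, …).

(-39/5, -31/5)

The ratio of consecutive coefficients is [(4(m+1) + 6)/(4m + 6)] · 5/4 → 5/4.
Hence the series converges for |x + 7| < 1/(5/4) = 4/5, so the radius of convergence is 4/5.
At x = -31/5: the m-th term does not approach 0; divergence by the term test.
Endpoint x = -39/5: the m-th term does not approach 0; divergence by the term test.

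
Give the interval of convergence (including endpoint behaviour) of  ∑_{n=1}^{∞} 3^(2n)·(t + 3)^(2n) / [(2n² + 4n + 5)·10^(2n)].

Apply the ratio test: |a_{n+1}| / |a_n| = [(2n² + 4n + 5)/(2(n+1)² + 4(n+1) + 5)] · 9/100, which tends to 9/100 as n → ∞.
Since the exponent of (t + 3) increases by 2 each term, convergence requires |t + 3|² < 100/9, hence R = 10/3.
Endpoint t = 1/3: the terms are on the order of 1/n², so the series converges absolutely by comparison with the p-series (p = 2 > 1).
When t = -19/3, the series is dominated by a constant times Σ 1/n², which converges (p = 2 > 1).

[-19/3, 1/3]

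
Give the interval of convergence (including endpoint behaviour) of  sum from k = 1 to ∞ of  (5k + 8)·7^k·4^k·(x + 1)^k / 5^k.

(-33/28, -23/28)

By the ratio test, |a_{k+1}/a_k| = [(5(k+1) + 8)/(5k + 8)] · 7·4/5 → 28/5.
Convergence for |x + 1| · 28/5 < 1, i.e. |x + 1| < 5/28. So R = 5/28.
Check x = -23/28: the terms have absolute value of order k, which does not tend to 0, so the series diverges by the divergence test.
Endpoint x = -33/28: the terms have absolute value of order k, which does not tend to 0, so the series diverges by the divergence test.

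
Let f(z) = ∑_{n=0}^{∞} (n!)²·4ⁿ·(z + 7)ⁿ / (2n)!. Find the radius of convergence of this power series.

Ratio test: |a_{n+1}/a_n| = (n+1)²/[(2n+1)·(2n+2)] · 4 → 1 as n → ∞.
Hence R = 1.

R = 1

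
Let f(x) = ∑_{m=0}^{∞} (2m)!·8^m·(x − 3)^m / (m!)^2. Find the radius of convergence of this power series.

R = 1/32

Apply the ratio test: |a_{m+1}| / |a_m| = (2m+1)·(2m+2)/(m+1)² · 8, which tends to 32 as m → ∞.
Hence the series converges for |x − 3| < 1/(32) = 1/32, so the radius of convergence is 1/32.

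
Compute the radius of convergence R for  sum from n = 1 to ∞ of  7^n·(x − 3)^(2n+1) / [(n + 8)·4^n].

R = 2√7/7

The ratio of consecutive coefficients is [(n + 8)/((n+1) + 8)] · 7/4 → 7/4.
Writing y = (x − 3)², the series in y has radius 4/7, so |x − 3| < √(4/7) and R = 2√7/7.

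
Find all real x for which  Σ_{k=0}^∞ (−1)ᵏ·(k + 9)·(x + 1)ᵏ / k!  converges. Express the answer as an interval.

(−∞, ∞)

Ratio test: |a_{k+1}/a_k| = ((k+1) + 9)/(k + 9) · 1/(k+1) → 0 as k → ∞.
Since the limit is 0 < 1 for every x, the series converges on all of ℝ and R = ∞.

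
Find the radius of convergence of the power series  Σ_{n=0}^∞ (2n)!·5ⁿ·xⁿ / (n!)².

By the ratio test, |a_{n+1}/a_n| = (2n+1)·(2n+2)/(n+1)² · 5 → 20.
The series converges when 20 · |x| < 1, giving R = 1/20.

R = 1/20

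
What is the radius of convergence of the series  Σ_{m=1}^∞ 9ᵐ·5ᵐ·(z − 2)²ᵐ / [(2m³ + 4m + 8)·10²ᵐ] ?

By the ratio test, |a_{m+1}/a_m| = [(2m³ + 4m + 8)/(2(m+1)³ + 4(m+1) + 8)] · 9·5/100 → 9/20.
Since the exponent of (z − 2) increases by 2 each term, convergence requires |z − 2|² < 20/9, hence R = 2√5/3.

R = 2√5/3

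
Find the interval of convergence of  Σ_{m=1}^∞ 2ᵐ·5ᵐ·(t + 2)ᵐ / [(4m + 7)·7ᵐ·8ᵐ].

The ratio of consecutive coefficients is [(4m + 7)/(4(m+1) + 7)] · 2·5/(7·8) → 5/28.
Hence the series converges for |t + 2| < 1/(5/28) = 28/5, so the radius of convergence is 28/5.
At t = 18/5: comparison with the harmonic series Σ 1/m shows the series diverges.
When t = -38/5, the terms alternate in sign and decrease monotonically to 0 in absolute value (size ~ c/m), so the alternating series test gives convergence.

[-38/5, 18/5)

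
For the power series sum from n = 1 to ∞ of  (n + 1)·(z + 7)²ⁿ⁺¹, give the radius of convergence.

R = 1

The ratio of consecutive coefficients is ((n+1) + 1)/(n + 1) → 1.
Since the exponent of (z + 7) increases by 2 each term, convergence requires |z + 7|² < 1, hence R = 1.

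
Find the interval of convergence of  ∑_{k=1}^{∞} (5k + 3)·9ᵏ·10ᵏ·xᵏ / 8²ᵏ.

(-32/45, 32/45)

By the ratio test, |a_{k+1}/a_k| = [(5(k+1) + 3)/(5k + 3)] · 9·10/64 → 45/32.
Hence the series converges for |x| < 1/(45/32) = 32/45, so the radius of convergence is 32/45.
When x = 32/45, the terms have absolute value of order k, which does not tend to 0, so the series diverges by the divergence test.
At x = -32/45: the terms do not tend to 0, so the series diverges.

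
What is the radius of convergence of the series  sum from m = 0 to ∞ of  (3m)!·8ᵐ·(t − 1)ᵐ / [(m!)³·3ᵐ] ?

The ratio of consecutive coefficients is (3m+1)·(3m+2)·(3m+3)/(m+1)³ · 8/3 → 72.
Hence the series converges for |t − 1| < 1/(72) = 1/72, so the radius of convergence is 1/72.

R = 1/72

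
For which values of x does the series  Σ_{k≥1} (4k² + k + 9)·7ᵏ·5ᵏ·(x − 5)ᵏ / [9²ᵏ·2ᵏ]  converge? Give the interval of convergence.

(13/35, 337/35)

Apply the ratio test: |a_{k+1}| / |a_k| = [(4(k+1)² + (k+1) + 9)/(4k² + k + 9)] · 7·5/(81·2), which tends to 35/162 as k → ∞.
Convergence for |x − 5| · 35/162 < 1, i.e. |x − 5| < 162/35. So R = 162/35.
Check x = 337/35: the terms do not tend to 0, so the series diverges.
Endpoint x = 13/35: the terms do not tend to 0, so the series diverges.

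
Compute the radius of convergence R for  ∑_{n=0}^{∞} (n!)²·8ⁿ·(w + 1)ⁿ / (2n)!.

Apply the ratio test: |a_{n+1}| / |a_n| = (n+1)²/[(2n+1)·(2n+2)] · 8, which tends to 2 as n → ∞.
Hence the series converges for |w + 1| < 1/(2) = 1/2, so the radius of convergence is 1/2.

R = 1/2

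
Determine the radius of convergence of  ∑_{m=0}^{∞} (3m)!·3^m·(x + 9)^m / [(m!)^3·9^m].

R = 1/9

By the ratio test, |a_{m+1}/a_m| = (3m+1)·(3m+2)·(3m+3)/(m+1)³ · 3/9 → 9.
Hence the series converges for |x + 9| < 1/(9) = 1/9, so the radius of convergence is 1/9.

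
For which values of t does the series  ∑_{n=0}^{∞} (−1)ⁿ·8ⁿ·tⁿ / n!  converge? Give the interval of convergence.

(−∞, ∞)

Ratio test: |a_{n+1}/a_n| = 8 · 1/(n+1) → 0 as n → ∞.
Since the limit is 0 < 1 for every t, the series converges on all of ℝ and R = ∞.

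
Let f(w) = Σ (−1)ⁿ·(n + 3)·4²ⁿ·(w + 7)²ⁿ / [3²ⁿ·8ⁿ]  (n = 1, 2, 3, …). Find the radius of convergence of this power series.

Apply the ratio test: |a_{n+1}| / |a_n| = [((n+1) + 3)/(n + 3)] · 16/(9·8), which tends to 2/9 as n → ∞.
Successive powers of (w + 7) differ by 2, so the series converges when |w + 7|² · 2/9 < 1, i.e. |w + 7| < √(9/2). So R = 3√2/2.

R = 3√2/2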